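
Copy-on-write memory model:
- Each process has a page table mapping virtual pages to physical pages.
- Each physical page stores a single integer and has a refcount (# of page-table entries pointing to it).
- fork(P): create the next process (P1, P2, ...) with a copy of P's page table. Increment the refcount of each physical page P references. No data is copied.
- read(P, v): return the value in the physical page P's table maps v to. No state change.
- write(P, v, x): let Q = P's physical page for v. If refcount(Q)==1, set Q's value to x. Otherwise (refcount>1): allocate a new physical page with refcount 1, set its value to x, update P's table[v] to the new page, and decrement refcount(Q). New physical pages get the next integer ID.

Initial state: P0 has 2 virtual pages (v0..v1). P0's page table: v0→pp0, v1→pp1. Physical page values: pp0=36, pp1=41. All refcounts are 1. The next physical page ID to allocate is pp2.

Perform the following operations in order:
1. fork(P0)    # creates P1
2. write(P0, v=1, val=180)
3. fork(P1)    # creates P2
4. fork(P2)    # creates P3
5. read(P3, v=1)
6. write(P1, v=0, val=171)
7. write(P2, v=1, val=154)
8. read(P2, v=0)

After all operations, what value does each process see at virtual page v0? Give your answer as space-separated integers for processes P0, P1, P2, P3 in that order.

Op 1: fork(P0) -> P1. 2 ppages; refcounts: pp0:2 pp1:2
Op 2: write(P0, v1, 180). refcount(pp1)=2>1 -> COPY to pp2. 3 ppages; refcounts: pp0:2 pp1:1 pp2:1
Op 3: fork(P1) -> P2. 3 ppages; refcounts: pp0:3 pp1:2 pp2:1
Op 4: fork(P2) -> P3. 3 ppages; refcounts: pp0:4 pp1:3 pp2:1
Op 5: read(P3, v1) -> 41. No state change.
Op 6: write(P1, v0, 171). refcount(pp0)=4>1 -> COPY to pp3. 4 ppages; refcounts: pp0:3 pp1:3 pp2:1 pp3:1
Op 7: write(P2, v1, 154). refcount(pp1)=3>1 -> COPY to pp4. 5 ppages; refcounts: pp0:3 pp1:2 pp2:1 pp3:1 pp4:1
Op 8: read(P2, v0) -> 36. No state change.
P0: v0 -> pp0 = 36
P1: v0 -> pp3 = 171
P2: v0 -> pp0 = 36
P3: v0 -> pp0 = 36

Answer: 36 171 36 36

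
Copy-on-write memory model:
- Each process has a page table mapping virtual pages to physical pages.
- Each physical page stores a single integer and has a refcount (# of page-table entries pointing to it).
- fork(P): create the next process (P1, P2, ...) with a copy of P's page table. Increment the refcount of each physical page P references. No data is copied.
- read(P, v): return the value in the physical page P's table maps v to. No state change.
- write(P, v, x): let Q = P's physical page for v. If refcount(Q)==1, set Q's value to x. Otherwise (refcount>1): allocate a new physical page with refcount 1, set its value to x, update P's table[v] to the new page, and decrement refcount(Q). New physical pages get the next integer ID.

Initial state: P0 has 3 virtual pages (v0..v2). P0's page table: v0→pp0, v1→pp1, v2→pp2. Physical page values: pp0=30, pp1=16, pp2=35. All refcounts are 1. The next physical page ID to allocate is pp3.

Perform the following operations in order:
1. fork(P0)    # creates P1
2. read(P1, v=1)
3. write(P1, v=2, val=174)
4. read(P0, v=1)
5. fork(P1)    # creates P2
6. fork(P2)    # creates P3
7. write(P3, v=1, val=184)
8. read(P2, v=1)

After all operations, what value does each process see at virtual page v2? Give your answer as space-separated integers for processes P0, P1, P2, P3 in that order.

Answer: 35 174 174 174

Derivation:
Op 1: fork(P0) -> P1. 3 ppages; refcounts: pp0:2 pp1:2 pp2:2
Op 2: read(P1, v1) -> 16. No state change.
Op 3: write(P1, v2, 174). refcount(pp2)=2>1 -> COPY to pp3. 4 ppages; refcounts: pp0:2 pp1:2 pp2:1 pp3:1
Op 4: read(P0, v1) -> 16. No state change.
Op 5: fork(P1) -> P2. 4 ppages; refcounts: pp0:3 pp1:3 pp2:1 pp3:2
Op 6: fork(P2) -> P3. 4 ppages; refcounts: pp0:4 pp1:4 pp2:1 pp3:3
Op 7: write(P3, v1, 184). refcount(pp1)=4>1 -> COPY to pp4. 5 ppages; refcounts: pp0:4 pp1:3 pp2:1 pp3:3 pp4:1
Op 8: read(P2, v1) -> 16. No state change.
P0: v2 -> pp2 = 35
P1: v2 -> pp3 = 174
P2: v2 -> pp3 = 174
P3: v2 -> pp3 = 174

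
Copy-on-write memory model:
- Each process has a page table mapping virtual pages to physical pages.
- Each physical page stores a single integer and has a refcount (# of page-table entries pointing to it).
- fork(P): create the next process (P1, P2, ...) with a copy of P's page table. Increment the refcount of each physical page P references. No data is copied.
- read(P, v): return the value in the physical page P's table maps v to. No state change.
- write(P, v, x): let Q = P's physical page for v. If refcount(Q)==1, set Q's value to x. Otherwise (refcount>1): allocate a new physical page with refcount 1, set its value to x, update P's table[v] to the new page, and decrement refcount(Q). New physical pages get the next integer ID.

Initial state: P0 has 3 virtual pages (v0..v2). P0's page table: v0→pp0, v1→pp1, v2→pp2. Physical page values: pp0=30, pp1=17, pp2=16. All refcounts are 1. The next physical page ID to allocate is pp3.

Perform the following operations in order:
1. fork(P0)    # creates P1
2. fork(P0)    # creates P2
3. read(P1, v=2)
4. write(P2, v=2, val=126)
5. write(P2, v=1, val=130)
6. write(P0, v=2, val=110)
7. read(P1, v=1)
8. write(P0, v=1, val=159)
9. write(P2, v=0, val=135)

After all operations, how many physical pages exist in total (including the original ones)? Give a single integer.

Answer: 8

Derivation:
Op 1: fork(P0) -> P1. 3 ppages; refcounts: pp0:2 pp1:2 pp2:2
Op 2: fork(P0) -> P2. 3 ppages; refcounts: pp0:3 pp1:3 pp2:3
Op 3: read(P1, v2) -> 16. No state change.
Op 4: write(P2, v2, 126). refcount(pp2)=3>1 -> COPY to pp3. 4 ppages; refcounts: pp0:3 pp1:3 pp2:2 pp3:1
Op 5: write(P2, v1, 130). refcount(pp1)=3>1 -> COPY to pp4. 5 ppages; refcounts: pp0:3 pp1:2 pp2:2 pp3:1 pp4:1
Op 6: write(P0, v2, 110). refcount(pp2)=2>1 -> COPY to pp5. 6 ppages; refcounts: pp0:3 pp1:2 pp2:1 pp3:1 pp4:1 pp5:1
Op 7: read(P1, v1) -> 17. No state change.
Op 8: write(P0, v1, 159). refcount(pp1)=2>1 -> COPY to pp6. 7 ppages; refcounts: pp0:3 pp1:1 pp2:1 pp3:1 pp4:1 pp5:1 pp6:1
Op 9: write(P2, v0, 135). refcount(pp0)=3>1 -> COPY to pp7. 8 ppages; refcounts: pp0:2 pp1:1 pp2:1 pp3:1 pp4:1 pp5:1 pp6:1 pp7:1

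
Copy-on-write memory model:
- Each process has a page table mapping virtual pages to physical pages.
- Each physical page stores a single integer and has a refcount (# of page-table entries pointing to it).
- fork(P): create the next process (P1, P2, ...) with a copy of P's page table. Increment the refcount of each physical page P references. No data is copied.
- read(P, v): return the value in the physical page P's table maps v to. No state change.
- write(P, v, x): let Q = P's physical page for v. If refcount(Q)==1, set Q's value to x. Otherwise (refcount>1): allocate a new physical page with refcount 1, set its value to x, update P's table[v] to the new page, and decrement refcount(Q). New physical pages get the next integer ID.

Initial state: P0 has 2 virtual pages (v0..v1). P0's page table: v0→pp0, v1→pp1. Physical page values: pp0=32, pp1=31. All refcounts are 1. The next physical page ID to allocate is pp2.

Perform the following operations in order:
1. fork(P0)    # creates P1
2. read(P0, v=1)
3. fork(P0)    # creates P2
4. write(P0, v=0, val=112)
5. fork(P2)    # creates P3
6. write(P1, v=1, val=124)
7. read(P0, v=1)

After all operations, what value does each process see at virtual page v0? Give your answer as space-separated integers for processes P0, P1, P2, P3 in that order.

Op 1: fork(P0) -> P1. 2 ppages; refcounts: pp0:2 pp1:2
Op 2: read(P0, v1) -> 31. No state change.
Op 3: fork(P0) -> P2. 2 ppages; refcounts: pp0:3 pp1:3
Op 4: write(P0, v0, 112). refcount(pp0)=3>1 -> COPY to pp2. 3 ppages; refcounts: pp0:2 pp1:3 pp2:1
Op 5: fork(P2) -> P3. 3 ppages; refcounts: pp0:3 pp1:4 pp2:1
Op 6: write(P1, v1, 124). refcount(pp1)=4>1 -> COPY to pp3. 4 ppages; refcounts: pp0:3 pp1:3 pp2:1 pp3:1
Op 7: read(P0, v1) -> 31. No state change.
P0: v0 -> pp2 = 112
P1: v0 -> pp0 = 32
P2: v0 -> pp0 = 32
P3: v0 -> pp0 = 32

Answer: 112 32 32 32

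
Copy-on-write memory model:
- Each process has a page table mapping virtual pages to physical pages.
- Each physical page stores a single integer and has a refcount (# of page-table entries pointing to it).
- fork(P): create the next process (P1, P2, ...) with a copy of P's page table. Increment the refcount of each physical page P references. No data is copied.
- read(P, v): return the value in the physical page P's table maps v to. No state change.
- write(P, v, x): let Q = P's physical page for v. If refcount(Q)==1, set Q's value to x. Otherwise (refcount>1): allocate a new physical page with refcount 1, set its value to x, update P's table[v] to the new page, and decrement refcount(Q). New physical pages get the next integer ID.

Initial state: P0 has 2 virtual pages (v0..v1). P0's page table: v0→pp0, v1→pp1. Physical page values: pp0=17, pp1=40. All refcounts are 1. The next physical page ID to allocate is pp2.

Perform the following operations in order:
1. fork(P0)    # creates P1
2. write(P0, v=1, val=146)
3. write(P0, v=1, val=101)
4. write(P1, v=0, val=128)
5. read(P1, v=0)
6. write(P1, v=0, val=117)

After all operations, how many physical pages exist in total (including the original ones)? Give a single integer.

Answer: 4

Derivation:
Op 1: fork(P0) -> P1. 2 ppages; refcounts: pp0:2 pp1:2
Op 2: write(P0, v1, 146). refcount(pp1)=2>1 -> COPY to pp2. 3 ppages; refcounts: pp0:2 pp1:1 pp2:1
Op 3: write(P0, v1, 101). refcount(pp2)=1 -> write in place. 3 ppages; refcounts: pp0:2 pp1:1 pp2:1
Op 4: write(P1, v0, 128). refcount(pp0)=2>1 -> COPY to pp3. 4 ppages; refcounts: pp0:1 pp1:1 pp2:1 pp3:1
Op 5: read(P1, v0) -> 128. No state change.
Op 6: write(P1, v0, 117). refcount(pp3)=1 -> write in place. 4 ppages; refcounts: pp0:1 pp1:1 pp2:1 pp3:1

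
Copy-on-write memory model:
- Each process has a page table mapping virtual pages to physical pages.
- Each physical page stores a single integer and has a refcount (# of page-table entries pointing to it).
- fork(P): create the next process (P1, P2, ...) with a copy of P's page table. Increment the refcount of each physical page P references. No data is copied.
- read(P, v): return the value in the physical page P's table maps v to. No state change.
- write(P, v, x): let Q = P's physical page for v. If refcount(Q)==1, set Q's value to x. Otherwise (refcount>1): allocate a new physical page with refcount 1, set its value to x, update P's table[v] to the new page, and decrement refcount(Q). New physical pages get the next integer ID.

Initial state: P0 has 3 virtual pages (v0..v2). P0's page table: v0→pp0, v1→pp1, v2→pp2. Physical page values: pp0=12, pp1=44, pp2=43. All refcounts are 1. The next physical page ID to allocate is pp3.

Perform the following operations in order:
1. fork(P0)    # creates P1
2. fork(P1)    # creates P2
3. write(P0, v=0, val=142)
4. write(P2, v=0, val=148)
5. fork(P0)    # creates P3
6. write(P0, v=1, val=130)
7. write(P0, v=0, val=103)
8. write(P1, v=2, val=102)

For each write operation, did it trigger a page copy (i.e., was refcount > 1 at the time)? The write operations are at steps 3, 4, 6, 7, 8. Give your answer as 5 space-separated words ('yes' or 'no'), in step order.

Op 1: fork(P0) -> P1. 3 ppages; refcounts: pp0:2 pp1:2 pp2:2
Op 2: fork(P1) -> P2. 3 ppages; refcounts: pp0:3 pp1:3 pp2:3
Op 3: write(P0, v0, 142). refcount(pp0)=3>1 -> COPY to pp3. 4 ppages; refcounts: pp0:2 pp1:3 pp2:3 pp3:1
Op 4: write(P2, v0, 148). refcount(pp0)=2>1 -> COPY to pp4. 5 ppages; refcounts: pp0:1 pp1:3 pp2:3 pp3:1 pp4:1
Op 5: fork(P0) -> P3. 5 ppages; refcounts: pp0:1 pp1:4 pp2:4 pp3:2 pp4:1
Op 6: write(P0, v1, 130). refcount(pp1)=4>1 -> COPY to pp5. 6 ppages; refcounts: pp0:1 pp1:3 pp2:4 pp3:2 pp4:1 pp5:1
Op 7: write(P0, v0, 103). refcount(pp3)=2>1 -> COPY to pp6. 7 ppages; refcounts: pp0:1 pp1:3 pp2:4 pp3:1 pp4:1 pp5:1 pp6:1
Op 8: write(P1, v2, 102). refcount(pp2)=4>1 -> COPY to pp7. 8 ppages; refcounts: pp0:1 pp1:3 pp2:3 pp3:1 pp4:1 pp5:1 pp6:1 pp7:1

yes yes yes yes yes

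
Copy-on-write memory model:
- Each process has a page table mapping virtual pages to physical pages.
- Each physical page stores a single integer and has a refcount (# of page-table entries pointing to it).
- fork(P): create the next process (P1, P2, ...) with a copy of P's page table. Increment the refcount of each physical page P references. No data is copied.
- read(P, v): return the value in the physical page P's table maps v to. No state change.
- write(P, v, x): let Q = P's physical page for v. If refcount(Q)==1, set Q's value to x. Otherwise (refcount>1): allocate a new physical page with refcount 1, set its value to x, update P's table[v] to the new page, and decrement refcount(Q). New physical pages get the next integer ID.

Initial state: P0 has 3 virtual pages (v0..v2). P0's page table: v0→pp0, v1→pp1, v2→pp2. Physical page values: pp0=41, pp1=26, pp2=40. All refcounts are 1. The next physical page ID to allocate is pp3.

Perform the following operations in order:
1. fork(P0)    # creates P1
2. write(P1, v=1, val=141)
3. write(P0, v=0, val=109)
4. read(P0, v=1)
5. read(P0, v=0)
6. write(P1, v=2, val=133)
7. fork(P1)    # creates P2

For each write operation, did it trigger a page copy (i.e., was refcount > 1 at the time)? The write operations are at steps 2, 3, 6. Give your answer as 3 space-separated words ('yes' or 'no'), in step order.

Op 1: fork(P0) -> P1. 3 ppages; refcounts: pp0:2 pp1:2 pp2:2
Op 2: write(P1, v1, 141). refcount(pp1)=2>1 -> COPY to pp3. 4 ppages; refcounts: pp0:2 pp1:1 pp2:2 pp3:1
Op 3: write(P0, v0, 109). refcount(pp0)=2>1 -> COPY to pp4. 5 ppages; refcounts: pp0:1 pp1:1 pp2:2 pp3:1 pp4:1
Op 4: read(P0, v1) -> 26. No state change.
Op 5: read(P0, v0) -> 109. No state change.
Op 6: write(P1, v2, 133). refcount(pp2)=2>1 -> COPY to pp5. 6 ppages; refcounts: pp0:1 pp1:1 pp2:1 pp3:1 pp4:1 pp5:1
Op 7: fork(P1) -> P2. 6 ppages; refcounts: pp0:2 pp1:1 pp2:1 pp3:2 pp4:1 pp5:2

yes yes yes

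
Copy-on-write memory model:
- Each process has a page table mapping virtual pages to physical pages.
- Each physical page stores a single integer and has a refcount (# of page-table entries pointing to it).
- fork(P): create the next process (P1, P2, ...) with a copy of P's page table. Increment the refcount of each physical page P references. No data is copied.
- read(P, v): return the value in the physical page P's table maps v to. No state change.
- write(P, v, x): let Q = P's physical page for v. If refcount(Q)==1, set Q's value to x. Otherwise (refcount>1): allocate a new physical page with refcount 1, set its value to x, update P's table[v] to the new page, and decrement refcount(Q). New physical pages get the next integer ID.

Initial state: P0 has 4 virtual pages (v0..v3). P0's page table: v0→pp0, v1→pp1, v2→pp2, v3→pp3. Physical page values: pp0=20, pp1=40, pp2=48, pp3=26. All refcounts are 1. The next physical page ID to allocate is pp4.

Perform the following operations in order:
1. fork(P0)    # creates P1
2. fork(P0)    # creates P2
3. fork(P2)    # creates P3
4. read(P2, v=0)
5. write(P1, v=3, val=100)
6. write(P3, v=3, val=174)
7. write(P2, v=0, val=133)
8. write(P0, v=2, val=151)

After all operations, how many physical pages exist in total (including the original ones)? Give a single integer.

Answer: 8

Derivation:
Op 1: fork(P0) -> P1. 4 ppages; refcounts: pp0:2 pp1:2 pp2:2 pp3:2
Op 2: fork(P0) -> P2. 4 ppages; refcounts: pp0:3 pp1:3 pp2:3 pp3:3
Op 3: fork(P2) -> P3. 4 ppages; refcounts: pp0:4 pp1:4 pp2:4 pp3:4
Op 4: read(P2, v0) -> 20. No state change.
Op 5: write(P1, v3, 100). refcount(pp3)=4>1 -> COPY to pp4. 5 ppages; refcounts: pp0:4 pp1:4 pp2:4 pp3:3 pp4:1
Op 6: write(P3, v3, 174). refcount(pp3)=3>1 -> COPY to pp5. 6 ppages; refcounts: pp0:4 pp1:4 pp2:4 pp3:2 pp4:1 pp5:1
Op 7: write(P2, v0, 133). refcount(pp0)=4>1 -> COPY to pp6. 7 ppages; refcounts: pp0:3 pp1:4 pp2:4 pp3:2 pp4:1 pp5:1 pp6:1
Op 8: write(P0, v2, 151). refcount(pp2)=4>1 -> COPY to pp7. 8 ppages; refcounts: pp0:3 pp1:4 pp2:3 pp3:2 pp4:1 pp5:1 pp6:1 pp7:1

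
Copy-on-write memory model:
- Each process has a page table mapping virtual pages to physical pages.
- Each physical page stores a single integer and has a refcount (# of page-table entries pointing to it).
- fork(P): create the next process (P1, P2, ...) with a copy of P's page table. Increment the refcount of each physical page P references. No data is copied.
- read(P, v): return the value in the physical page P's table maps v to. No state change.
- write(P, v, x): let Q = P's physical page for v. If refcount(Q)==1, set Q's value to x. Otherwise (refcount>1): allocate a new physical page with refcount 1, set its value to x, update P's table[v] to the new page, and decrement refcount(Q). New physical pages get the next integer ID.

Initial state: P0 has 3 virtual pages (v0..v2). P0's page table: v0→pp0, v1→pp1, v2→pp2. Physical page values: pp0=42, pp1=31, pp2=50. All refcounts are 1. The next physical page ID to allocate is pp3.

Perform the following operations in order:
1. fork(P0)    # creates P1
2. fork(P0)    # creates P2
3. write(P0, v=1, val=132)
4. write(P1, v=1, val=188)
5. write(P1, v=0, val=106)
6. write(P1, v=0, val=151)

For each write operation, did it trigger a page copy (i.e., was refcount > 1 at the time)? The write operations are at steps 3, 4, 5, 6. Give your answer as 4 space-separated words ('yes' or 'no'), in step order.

Op 1: fork(P0) -> P1. 3 ppages; refcounts: pp0:2 pp1:2 pp2:2
Op 2: fork(P0) -> P2. 3 ppages; refcounts: pp0:3 pp1:3 pp2:3
Op 3: write(P0, v1, 132). refcount(pp1)=3>1 -> COPY to pp3. 4 ppages; refcounts: pp0:3 pp1:2 pp2:3 pp3:1
Op 4: write(P1, v1, 188). refcount(pp1)=2>1 -> COPY to pp4. 5 ppages; refcounts: pp0:3 pp1:1 pp2:3 pp3:1 pp4:1
Op 5: write(P1, v0, 106). refcount(pp0)=3>1 -> COPY to pp5. 6 ppages; refcounts: pp0:2 pp1:1 pp2:3 pp3:1 pp4:1 pp5:1
Op 6: write(P1, v0, 151). refcount(pp5)=1 -> write in place. 6 ppages; refcounts: pp0:2 pp1:1 pp2:3 pp3:1 pp4:1 pp5:1

yes yes yes no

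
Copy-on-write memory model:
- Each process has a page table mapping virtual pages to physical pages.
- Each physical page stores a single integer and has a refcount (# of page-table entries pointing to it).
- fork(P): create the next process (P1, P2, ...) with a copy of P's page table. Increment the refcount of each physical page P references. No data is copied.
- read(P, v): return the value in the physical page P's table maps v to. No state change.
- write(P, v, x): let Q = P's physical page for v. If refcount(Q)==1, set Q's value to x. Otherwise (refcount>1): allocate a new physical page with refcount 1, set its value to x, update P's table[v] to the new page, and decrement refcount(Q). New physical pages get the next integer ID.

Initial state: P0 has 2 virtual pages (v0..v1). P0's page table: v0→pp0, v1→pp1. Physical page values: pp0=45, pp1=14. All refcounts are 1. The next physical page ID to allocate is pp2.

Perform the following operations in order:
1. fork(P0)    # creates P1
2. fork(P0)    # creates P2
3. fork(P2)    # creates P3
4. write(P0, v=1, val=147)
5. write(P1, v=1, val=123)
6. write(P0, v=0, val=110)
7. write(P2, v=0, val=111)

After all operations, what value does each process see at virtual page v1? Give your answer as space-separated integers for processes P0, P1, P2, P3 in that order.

Op 1: fork(P0) -> P1. 2 ppages; refcounts: pp0:2 pp1:2
Op 2: fork(P0) -> P2. 2 ppages; refcounts: pp0:3 pp1:3
Op 3: fork(P2) -> P3. 2 ppages; refcounts: pp0:4 pp1:4
Op 4: write(P0, v1, 147). refcount(pp1)=4>1 -> COPY to pp2. 3 ppages; refcounts: pp0:4 pp1:3 pp2:1
Op 5: write(P1, v1, 123). refcount(pp1)=3>1 -> COPY to pp3. 4 ppages; refcounts: pp0:4 pp1:2 pp2:1 pp3:1
Op 6: write(P0, v0, 110). refcount(pp0)=4>1 -> COPY to pp4. 5 ppages; refcounts: pp0:3 pp1:2 pp2:1 pp3:1 pp4:1
Op 7: write(P2, v0, 111). refcount(pp0)=3>1 -> COPY to pp5. 6 ppages; refcounts: pp0:2 pp1:2 pp2:1 pp3:1 pp4:1 pp5:1
P0: v1 -> pp2 = 147
P1: v1 -> pp3 = 123
P2: v1 -> pp1 = 14
P3: v1 -> pp1 = 14

Answer: 147 123 14 14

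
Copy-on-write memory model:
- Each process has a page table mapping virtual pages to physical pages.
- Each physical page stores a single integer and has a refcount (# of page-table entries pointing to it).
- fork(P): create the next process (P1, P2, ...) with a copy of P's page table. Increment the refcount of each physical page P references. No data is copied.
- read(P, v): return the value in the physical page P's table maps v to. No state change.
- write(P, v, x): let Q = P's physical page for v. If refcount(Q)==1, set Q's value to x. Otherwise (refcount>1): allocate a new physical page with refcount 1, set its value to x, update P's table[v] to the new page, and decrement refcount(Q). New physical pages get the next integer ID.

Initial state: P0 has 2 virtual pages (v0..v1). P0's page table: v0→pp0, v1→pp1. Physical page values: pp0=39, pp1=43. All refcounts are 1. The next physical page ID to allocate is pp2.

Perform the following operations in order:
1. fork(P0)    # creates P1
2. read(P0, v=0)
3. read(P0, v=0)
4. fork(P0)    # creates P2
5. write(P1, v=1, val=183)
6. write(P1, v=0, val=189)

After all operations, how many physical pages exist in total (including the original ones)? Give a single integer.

Answer: 4

Derivation:
Op 1: fork(P0) -> P1. 2 ppages; refcounts: pp0:2 pp1:2
Op 2: read(P0, v0) -> 39. No state change.
Op 3: read(P0, v0) -> 39. No state change.
Op 4: fork(P0) -> P2. 2 ppages; refcounts: pp0:3 pp1:3
Op 5: write(P1, v1, 183). refcount(pp1)=3>1 -> COPY to pp2. 3 ppages; refcounts: pp0:3 pp1:2 pp2:1
Op 6: write(P1, v0, 189). refcount(pp0)=3>1 -> COPY to pp3. 4 ppages; refcounts: pp0:2 pp1:2 pp2:1 pp3:1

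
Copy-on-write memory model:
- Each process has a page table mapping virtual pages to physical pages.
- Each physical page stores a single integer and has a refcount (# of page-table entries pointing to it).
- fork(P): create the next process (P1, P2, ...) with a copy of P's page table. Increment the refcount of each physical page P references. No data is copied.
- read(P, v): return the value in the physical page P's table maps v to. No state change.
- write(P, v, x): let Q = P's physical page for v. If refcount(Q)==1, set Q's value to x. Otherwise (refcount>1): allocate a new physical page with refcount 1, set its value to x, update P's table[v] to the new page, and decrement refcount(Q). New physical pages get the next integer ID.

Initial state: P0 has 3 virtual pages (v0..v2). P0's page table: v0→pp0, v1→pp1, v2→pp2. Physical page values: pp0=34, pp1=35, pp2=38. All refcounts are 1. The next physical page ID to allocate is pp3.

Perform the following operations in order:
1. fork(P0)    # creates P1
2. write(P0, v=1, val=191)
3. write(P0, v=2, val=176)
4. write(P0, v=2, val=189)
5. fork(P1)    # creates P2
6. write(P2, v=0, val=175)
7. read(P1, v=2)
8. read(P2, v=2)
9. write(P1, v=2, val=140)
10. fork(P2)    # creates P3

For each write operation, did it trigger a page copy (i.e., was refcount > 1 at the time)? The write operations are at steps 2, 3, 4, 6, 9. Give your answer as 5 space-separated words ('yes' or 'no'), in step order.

Op 1: fork(P0) -> P1. 3 ppages; refcounts: pp0:2 pp1:2 pp2:2
Op 2: write(P0, v1, 191). refcount(pp1)=2>1 -> COPY to pp3. 4 ppages; refcounts: pp0:2 pp1:1 pp2:2 pp3:1
Op 3: write(P0, v2, 176). refcount(pp2)=2>1 -> COPY to pp4. 5 ppages; refcounts: pp0:2 pp1:1 pp2:1 pp3:1 pp4:1
Op 4: write(P0, v2, 189). refcount(pp4)=1 -> write in place. 5 ppages; refcounts: pp0:2 pp1:1 pp2:1 pp3:1 pp4:1
Op 5: fork(P1) -> P2. 5 ppages; refcounts: pp0:3 pp1:2 pp2:2 pp3:1 pp4:1
Op 6: write(P2, v0, 175). refcount(pp0)=3>1 -> COPY to pp5. 6 ppages; refcounts: pp0:2 pp1:2 pp2:2 pp3:1 pp4:1 pp5:1
Op 7: read(P1, v2) -> 38. No state change.
Op 8: read(P2, v2) -> 38. No state change.
Op 9: write(P1, v2, 140). refcount(pp2)=2>1 -> COPY to pp6. 7 ppages; refcounts: pp0:2 pp1:2 pp2:1 pp3:1 pp4:1 pp5:1 pp6:1
Op 10: fork(P2) -> P3. 7 ppages; refcounts: pp0:2 pp1:3 pp2:2 pp3:1 pp4:1 pp5:2 pp6:1

yes yes no yes yes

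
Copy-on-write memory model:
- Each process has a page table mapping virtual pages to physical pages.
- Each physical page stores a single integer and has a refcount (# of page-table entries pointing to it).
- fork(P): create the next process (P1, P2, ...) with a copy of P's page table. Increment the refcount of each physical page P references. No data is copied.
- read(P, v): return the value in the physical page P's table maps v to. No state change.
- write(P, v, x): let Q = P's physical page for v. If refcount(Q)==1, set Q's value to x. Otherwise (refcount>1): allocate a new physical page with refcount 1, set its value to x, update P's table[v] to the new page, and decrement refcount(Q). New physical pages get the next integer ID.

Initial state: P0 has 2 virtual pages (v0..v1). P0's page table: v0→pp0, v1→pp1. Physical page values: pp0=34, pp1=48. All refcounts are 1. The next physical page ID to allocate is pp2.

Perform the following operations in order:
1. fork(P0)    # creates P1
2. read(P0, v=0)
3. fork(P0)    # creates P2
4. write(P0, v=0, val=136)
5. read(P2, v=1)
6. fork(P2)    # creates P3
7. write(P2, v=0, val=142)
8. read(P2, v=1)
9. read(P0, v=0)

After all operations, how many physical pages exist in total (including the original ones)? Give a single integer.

Op 1: fork(P0) -> P1. 2 ppages; refcounts: pp0:2 pp1:2
Op 2: read(P0, v0) -> 34. No state change.
Op 3: fork(P0) -> P2. 2 ppages; refcounts: pp0:3 pp1:3
Op 4: write(P0, v0, 136). refcount(pp0)=3>1 -> COPY to pp2. 3 ppages; refcounts: pp0:2 pp1:3 pp2:1
Op 5: read(P2, v1) -> 48. No state change.
Op 6: fork(P2) -> P3. 3 ppages; refcounts: pp0:3 pp1:4 pp2:1
Op 7: write(P2, v0, 142). refcount(pp0)=3>1 -> COPY to pp3. 4 ppages; refcounts: pp0:2 pp1:4 pp2:1 pp3:1
Op 8: read(P2, v1) -> 48. No state change.
Op 9: read(P0, v0) -> 136. No state change.

Answer: 4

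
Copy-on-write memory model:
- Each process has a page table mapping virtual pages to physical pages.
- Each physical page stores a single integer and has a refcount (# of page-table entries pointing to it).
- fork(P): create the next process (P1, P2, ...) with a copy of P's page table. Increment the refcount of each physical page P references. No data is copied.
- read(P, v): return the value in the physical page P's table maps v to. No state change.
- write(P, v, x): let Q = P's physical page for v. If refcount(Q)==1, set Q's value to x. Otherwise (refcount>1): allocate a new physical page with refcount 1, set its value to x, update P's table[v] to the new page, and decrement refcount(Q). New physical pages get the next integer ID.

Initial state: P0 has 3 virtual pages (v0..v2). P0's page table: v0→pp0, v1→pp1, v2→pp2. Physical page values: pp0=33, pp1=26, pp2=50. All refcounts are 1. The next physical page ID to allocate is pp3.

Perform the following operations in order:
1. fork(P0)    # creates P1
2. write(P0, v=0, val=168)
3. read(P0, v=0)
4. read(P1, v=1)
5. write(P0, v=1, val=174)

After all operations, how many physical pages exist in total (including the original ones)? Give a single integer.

Op 1: fork(P0) -> P1. 3 ppages; refcounts: pp0:2 pp1:2 pp2:2
Op 2: write(P0, v0, 168). refcount(pp0)=2>1 -> COPY to pp3. 4 ppages; refcounts: pp0:1 pp1:2 pp2:2 pp3:1
Op 3: read(P0, v0) -> 168. No state change.
Op 4: read(P1, v1) -> 26. No state change.
Op 5: write(P0, v1, 174). refcount(pp1)=2>1 -> COPY to pp4. 5 ppages; refcounts: pp0:1 pp1:1 pp2:2 pp3:1 pp4:1

Answer: 5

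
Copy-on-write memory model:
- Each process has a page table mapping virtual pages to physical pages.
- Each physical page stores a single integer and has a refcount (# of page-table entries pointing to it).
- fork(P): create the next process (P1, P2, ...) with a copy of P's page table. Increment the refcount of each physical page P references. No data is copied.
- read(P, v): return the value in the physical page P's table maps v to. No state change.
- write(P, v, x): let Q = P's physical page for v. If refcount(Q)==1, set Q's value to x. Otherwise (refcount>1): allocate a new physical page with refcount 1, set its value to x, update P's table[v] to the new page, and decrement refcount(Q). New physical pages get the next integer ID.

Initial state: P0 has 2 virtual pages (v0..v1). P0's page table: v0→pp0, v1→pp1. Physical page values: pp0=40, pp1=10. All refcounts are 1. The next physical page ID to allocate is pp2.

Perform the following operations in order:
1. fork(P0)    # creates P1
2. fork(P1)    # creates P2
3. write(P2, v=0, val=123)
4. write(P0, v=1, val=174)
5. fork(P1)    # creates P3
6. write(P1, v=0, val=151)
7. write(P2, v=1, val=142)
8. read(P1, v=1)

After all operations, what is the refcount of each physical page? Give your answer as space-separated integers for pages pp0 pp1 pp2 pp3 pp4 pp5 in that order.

Answer: 2 2 1 1 1 1

Derivation:
Op 1: fork(P0) -> P1. 2 ppages; refcounts: pp0:2 pp1:2
Op 2: fork(P1) -> P2. 2 ppages; refcounts: pp0:3 pp1:3
Op 3: write(P2, v0, 123). refcount(pp0)=3>1 -> COPY to pp2. 3 ppages; refcounts: pp0:2 pp1:3 pp2:1
Op 4: write(P0, v1, 174). refcount(pp1)=3>1 -> COPY to pp3. 4 ppages; refcounts: pp0:2 pp1:2 pp2:1 pp3:1
Op 5: fork(P1) -> P3. 4 ppages; refcounts: pp0:3 pp1:3 pp2:1 pp3:1
Op 6: write(P1, v0, 151). refcount(pp0)=3>1 -> COPY to pp4. 5 ppages; refcounts: pp0:2 pp1:3 pp2:1 pp3:1 pp4:1
Op 7: write(P2, v1, 142). refcount(pp1)=3>1 -> COPY to pp5. 6 ppages; refcounts: pp0:2 pp1:2 pp2:1 pp3:1 pp4:1 pp5:1
Op 8: read(P1, v1) -> 10. No state change.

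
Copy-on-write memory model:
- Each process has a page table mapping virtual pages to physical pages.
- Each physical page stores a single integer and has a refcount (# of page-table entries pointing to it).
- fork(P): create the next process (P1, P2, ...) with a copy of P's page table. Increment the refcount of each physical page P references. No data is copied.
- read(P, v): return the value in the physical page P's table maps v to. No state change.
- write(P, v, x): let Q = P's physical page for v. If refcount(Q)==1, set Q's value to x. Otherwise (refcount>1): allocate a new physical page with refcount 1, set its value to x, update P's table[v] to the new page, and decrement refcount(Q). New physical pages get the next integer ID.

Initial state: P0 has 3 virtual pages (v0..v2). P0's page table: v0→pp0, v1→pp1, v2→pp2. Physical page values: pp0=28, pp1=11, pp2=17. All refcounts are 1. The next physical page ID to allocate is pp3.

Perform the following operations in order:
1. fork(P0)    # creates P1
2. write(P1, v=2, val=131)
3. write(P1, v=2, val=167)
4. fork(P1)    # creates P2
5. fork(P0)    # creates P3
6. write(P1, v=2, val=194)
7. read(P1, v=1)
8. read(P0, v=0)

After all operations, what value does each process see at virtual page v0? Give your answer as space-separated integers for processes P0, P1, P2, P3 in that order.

Op 1: fork(P0) -> P1. 3 ppages; refcounts: pp0:2 pp1:2 pp2:2
Op 2: write(P1, v2, 131). refcount(pp2)=2>1 -> COPY to pp3. 4 ppages; refcounts: pp0:2 pp1:2 pp2:1 pp3:1
Op 3: write(P1, v2, 167). refcount(pp3)=1 -> write in place. 4 ppages; refcounts: pp0:2 pp1:2 pp2:1 pp3:1
Op 4: fork(P1) -> P2. 4 ppages; refcounts: pp0:3 pp1:3 pp2:1 pp3:2
Op 5: fork(P0) -> P3. 4 ppages; refcounts: pp0:4 pp1:4 pp2:2 pp3:2
Op 6: write(P1, v2, 194). refcount(pp3)=2>1 -> COPY to pp4. 5 ppages; refcounts: pp0:4 pp1:4 pp2:2 pp3:1 pp4:1
Op 7: read(P1, v1) -> 11. No state change.
Op 8: read(P0, v0) -> 28. No state change.
P0: v0 -> pp0 = 28
P1: v0 -> pp0 = 28
P2: v0 -> pp0 = 28
P3: v0 -> pp0 = 28

Answer: 28 28 28 28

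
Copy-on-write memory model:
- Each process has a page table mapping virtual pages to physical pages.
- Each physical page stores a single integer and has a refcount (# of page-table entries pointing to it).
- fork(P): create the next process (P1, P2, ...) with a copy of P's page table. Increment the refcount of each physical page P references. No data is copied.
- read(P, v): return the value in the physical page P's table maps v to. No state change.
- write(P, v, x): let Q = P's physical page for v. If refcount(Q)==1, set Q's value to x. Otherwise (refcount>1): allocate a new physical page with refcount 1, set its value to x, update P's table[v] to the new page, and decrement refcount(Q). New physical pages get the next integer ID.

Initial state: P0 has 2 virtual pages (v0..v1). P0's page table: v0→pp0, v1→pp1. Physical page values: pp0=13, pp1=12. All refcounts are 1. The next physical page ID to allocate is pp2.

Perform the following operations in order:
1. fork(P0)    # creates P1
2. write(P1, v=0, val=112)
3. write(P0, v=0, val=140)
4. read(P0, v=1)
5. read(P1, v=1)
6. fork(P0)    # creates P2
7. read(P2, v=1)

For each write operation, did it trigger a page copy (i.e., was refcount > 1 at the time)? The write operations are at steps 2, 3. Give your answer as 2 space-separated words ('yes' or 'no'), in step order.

Op 1: fork(P0) -> P1. 2 ppages; refcounts: pp0:2 pp1:2
Op 2: write(P1, v0, 112). refcount(pp0)=2>1 -> COPY to pp2. 3 ppages; refcounts: pp0:1 pp1:2 pp2:1
Op 3: write(P0, v0, 140). refcount(pp0)=1 -> write in place. 3 ppages; refcounts: pp0:1 pp1:2 pp2:1
Op 4: read(P0, v1) -> 12. No state change.
Op 5: read(P1, v1) -> 12. No state change.
Op 6: fork(P0) -> P2. 3 ppages; refcounts: pp0:2 pp1:3 pp2:1
Op 7: read(P2, v1) -> 12. No state change.

yes no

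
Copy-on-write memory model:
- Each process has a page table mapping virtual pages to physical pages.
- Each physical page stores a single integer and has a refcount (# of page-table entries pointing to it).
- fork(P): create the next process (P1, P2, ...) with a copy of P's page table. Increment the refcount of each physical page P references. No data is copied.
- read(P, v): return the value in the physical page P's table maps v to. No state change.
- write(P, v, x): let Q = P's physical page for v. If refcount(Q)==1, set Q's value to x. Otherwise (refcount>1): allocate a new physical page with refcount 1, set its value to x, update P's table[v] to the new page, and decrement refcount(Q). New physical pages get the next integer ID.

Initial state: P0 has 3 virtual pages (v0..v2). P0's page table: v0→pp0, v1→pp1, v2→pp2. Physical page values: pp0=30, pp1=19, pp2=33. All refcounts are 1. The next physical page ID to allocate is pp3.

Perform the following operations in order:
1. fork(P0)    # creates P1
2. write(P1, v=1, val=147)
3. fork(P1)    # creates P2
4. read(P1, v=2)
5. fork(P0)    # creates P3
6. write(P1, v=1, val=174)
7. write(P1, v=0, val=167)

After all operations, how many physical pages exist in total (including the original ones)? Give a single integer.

Answer: 6

Derivation:
Op 1: fork(P0) -> P1. 3 ppages; refcounts: pp0:2 pp1:2 pp2:2
Op 2: write(P1, v1, 147). refcount(pp1)=2>1 -> COPY to pp3. 4 ppages; refcounts: pp0:2 pp1:1 pp2:2 pp3:1
Op 3: fork(P1) -> P2. 4 ppages; refcounts: pp0:3 pp1:1 pp2:3 pp3:2
Op 4: read(P1, v2) -> 33. No state change.
Op 5: fork(P0) -> P3. 4 ppages; refcounts: pp0:4 pp1:2 pp2:4 pp3:2
Op 6: write(P1, v1, 174). refcount(pp3)=2>1 -> COPY to pp4. 5 ppages; refcounts: pp0:4 pp1:2 pp2:4 pp3:1 pp4:1
Op 7: write(P1, v0, 167). refcount(pp0)=4>1 -> COPY to pp5. 6 ppages; refcounts: pp0:3 pp1:2 pp2:4 pp3:1 pp4:1 pp5:1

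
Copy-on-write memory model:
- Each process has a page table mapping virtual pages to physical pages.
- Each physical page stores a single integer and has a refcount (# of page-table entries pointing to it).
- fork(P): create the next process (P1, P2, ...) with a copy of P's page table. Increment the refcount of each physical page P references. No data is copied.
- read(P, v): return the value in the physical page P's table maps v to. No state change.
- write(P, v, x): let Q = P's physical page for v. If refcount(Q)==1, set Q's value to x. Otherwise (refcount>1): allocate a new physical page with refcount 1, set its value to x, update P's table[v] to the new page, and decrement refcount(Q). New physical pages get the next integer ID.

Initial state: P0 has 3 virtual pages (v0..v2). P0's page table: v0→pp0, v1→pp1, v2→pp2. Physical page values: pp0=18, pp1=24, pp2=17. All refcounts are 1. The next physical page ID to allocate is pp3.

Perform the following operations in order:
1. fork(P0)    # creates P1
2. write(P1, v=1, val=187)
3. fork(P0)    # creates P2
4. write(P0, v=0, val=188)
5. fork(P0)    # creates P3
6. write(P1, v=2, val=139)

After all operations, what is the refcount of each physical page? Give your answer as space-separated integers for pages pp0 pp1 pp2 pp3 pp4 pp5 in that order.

Op 1: fork(P0) -> P1. 3 ppages; refcounts: pp0:2 pp1:2 pp2:2
Op 2: write(P1, v1, 187). refcount(pp1)=2>1 -> COPY to pp3. 4 ppages; refcounts: pp0:2 pp1:1 pp2:2 pp3:1
Op 3: fork(P0) -> P2. 4 ppages; refcounts: pp0:3 pp1:2 pp2:3 pp3:1
Op 4: write(P0, v0, 188). refcount(pp0)=3>1 -> COPY to pp4. 5 ppages; refcounts: pp0:2 pp1:2 pp2:3 pp3:1 pp4:1
Op 5: fork(P0) -> P3. 5 ppages; refcounts: pp0:2 pp1:3 pp2:4 pp3:1 pp4:2
Op 6: write(P1, v2, 139). refcount(pp2)=4>1 -> COPY to pp5. 6 ppages; refcounts: pp0:2 pp1:3 pp2:3 pp3:1 pp4:2 pp5:1

Answer: 2 3 3 1 2 1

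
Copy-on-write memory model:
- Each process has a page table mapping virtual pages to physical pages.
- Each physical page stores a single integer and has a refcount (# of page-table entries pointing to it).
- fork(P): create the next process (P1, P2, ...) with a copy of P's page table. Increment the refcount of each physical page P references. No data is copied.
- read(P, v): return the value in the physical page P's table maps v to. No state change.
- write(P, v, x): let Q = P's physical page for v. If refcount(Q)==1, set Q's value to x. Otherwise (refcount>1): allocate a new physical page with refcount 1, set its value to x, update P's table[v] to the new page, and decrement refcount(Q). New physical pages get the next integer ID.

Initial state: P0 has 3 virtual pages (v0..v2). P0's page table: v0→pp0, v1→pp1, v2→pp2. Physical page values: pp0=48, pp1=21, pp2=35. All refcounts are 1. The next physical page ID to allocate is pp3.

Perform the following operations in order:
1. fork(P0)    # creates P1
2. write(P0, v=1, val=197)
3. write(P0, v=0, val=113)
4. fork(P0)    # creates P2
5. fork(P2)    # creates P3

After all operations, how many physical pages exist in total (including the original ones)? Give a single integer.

Op 1: fork(P0) -> P1. 3 ppages; refcounts: pp0:2 pp1:2 pp2:2
Op 2: write(P0, v1, 197). refcount(pp1)=2>1 -> COPY to pp3. 4 ppages; refcounts: pp0:2 pp1:1 pp2:2 pp3:1
Op 3: write(P0, v0, 113). refcount(pp0)=2>1 -> COPY to pp4. 5 ppages; refcounts: pp0:1 pp1:1 pp2:2 pp3:1 pp4:1
Op 4: fork(P0) -> P2. 5 ppages; refcounts: pp0:1 pp1:1 pp2:3 pp3:2 pp4:2
Op 5: fork(P2) -> P3. 5 ppages; refcounts: pp0:1 pp1:1 pp2:4 pp3:3 pp4:3

Answer: 5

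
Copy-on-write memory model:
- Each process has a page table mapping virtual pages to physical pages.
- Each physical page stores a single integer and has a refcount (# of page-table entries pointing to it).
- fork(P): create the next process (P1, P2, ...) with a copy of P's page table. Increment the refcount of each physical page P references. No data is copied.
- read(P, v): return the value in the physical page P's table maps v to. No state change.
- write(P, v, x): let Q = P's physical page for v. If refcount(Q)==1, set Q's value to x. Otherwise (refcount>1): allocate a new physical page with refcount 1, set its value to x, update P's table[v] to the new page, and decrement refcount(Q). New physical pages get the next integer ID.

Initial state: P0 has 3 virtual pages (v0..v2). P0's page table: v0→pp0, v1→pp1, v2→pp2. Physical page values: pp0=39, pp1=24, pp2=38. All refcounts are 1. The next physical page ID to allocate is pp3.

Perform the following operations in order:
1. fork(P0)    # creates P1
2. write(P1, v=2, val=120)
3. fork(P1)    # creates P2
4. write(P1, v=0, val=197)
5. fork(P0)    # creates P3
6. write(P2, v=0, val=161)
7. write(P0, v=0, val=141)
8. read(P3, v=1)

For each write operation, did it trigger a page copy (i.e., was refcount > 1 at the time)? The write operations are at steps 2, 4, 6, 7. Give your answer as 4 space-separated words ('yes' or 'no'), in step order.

Op 1: fork(P0) -> P1. 3 ppages; refcounts: pp0:2 pp1:2 pp2:2
Op 2: write(P1, v2, 120). refcount(pp2)=2>1 -> COPY to pp3. 4 ppages; refcounts: pp0:2 pp1:2 pp2:1 pp3:1
Op 3: fork(P1) -> P2. 4 ppages; refcounts: pp0:3 pp1:3 pp2:1 pp3:2
Op 4: write(P1, v0, 197). refcount(pp0)=3>1 -> COPY to pp4. 5 ppages; refcounts: pp0:2 pp1:3 pp2:1 pp3:2 pp4:1
Op 5: fork(P0) -> P3. 5 ppages; refcounts: pp0:3 pp1:4 pp2:2 pp3:2 pp4:1
Op 6: write(P2, v0, 161). refcount(pp0)=3>1 -> COPY to pp5. 6 ppages; refcounts: pp0:2 pp1:4 pp2:2 pp3:2 pp4:1 pp5:1
Op 7: write(P0, v0, 141). refcount(pp0)=2>1 -> COPY to pp6. 7 ppages; refcounts: pp0:1 pp1:4 pp2:2 pp3:2 pp4:1 pp5:1 pp6:1
Op 8: read(P3, v1) -> 24. No state change.

yes yes yes yes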